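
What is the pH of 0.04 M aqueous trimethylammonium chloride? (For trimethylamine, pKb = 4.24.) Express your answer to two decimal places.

pH = 5.58

(CH3)3NH+ is the conjugate acid of the weak base (CH3)3N.
Kb = 10^(−4.24) = 5.75 × 10^-5
Ka = Kw/Kb = 1.0×10^-14 / 5.75 × 10^-5 = 1.74 × 10^-10
Ka = [H+]²/(0.04 − [H+]) = 1.74 × 10^-10
Neglecting [H+] in the denominator: [H+] = √(1.74 × 10^-10 × 0.04) = 2.64 × 10^-6 M
([H+]/C₀ = 0.0066% < 5%, so the approximation holds.)
pH = −log[H+] = −log(2.64 × 10^-6) = 5.58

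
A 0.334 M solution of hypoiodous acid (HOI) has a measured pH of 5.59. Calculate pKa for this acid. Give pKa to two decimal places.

[H+] = 10^(-5.59) = 2.57 × 10^-6 M
At equilibrium [HA] = 0.334 − 2.57 × 10^-6 = 3.34 × 10^-1 M
Ka = [H+][A-]/[HA] = (2.57 × 10^-6)² / 3.34 × 10^-1 = 1.98 × 10^-11
pKa = -log(1.98 × 10^-11) = 10.70

pKa = 10.70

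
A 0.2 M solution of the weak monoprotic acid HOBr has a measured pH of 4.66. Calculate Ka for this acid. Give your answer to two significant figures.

[H+] = 10^(-4.66) = 2.19 × 10^-5 M
At equilibrium [HA] = 0.2 − 2.19 × 10^-5 = 2.00 × 10^-1 M
Ka = [H+][A-]/[HA] = (2.19 × 10^-5)² / 2.00 × 10^-1 = 2.4 × 10^-9

Ka = 2.4 × 10^-9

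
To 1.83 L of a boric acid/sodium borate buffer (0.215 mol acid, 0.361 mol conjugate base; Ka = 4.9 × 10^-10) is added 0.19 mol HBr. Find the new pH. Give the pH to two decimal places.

pH = 8.94

Added H+ converts B(OH)4- to B(OH)3: B(OH)3 → 0.405 mol, B(OH)4- → 0.171 mol.
pKa = −log(4.9 × 10^-10) = 9.310
pH = pKa + log(n_B(OH)4-/n_B(OH)3) = 9.310 + log(0.171/0.405) = 9.310 + (-0.374)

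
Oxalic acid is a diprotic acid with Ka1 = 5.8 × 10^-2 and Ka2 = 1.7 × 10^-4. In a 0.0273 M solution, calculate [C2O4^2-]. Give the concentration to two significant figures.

First ionization gives [H+] ≈ [HC2O4-] = 2.02 × 10^-2 M.
Second step: Ka2 = [H+][C2O4^2-]/[HC2O4-] ≈ [C2O4^2-] (since [H+] ≈ [HC2O4-]).
So [C2O4^2-] ≈ Ka2.

1.7 × 10^-4 M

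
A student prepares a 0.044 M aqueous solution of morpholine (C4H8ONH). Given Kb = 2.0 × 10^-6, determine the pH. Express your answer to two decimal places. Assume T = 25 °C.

C4H8ONH + H2O ⇌ C4H8ONH2+ + OH-
Kb = [OH-]²/(0.044 − [OH-]) = 2.0 × 10^-6
Since Kb ≪ C₀, [OH-] ≈ √(Kb·C₀) = 2.97 × 10^-4 M.
pOH = 3.53, so pH = 14.00 − pOH = 10.47

pH = 10.47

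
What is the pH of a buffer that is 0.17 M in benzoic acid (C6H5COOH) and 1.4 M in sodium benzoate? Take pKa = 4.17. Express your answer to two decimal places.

pH = 5.09

Henderson–Hasselbalch: pH = pKa + log([C6H5COO-]/[C6H5COOH]) = 4.17 + log(1.4/0.17)
pH = 4.17 + (+0.916) = 5.09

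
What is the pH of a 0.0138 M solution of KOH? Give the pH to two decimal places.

pH = 12.14

KOH is a strong base; [OH-] = 0.0138 M.
pOH = -log(0.0138) = 1.86
pH = 14.00 - 1.86 = 12.14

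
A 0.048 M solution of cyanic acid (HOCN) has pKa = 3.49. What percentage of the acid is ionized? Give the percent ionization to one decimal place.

7.9%

HOCN ⇌ OCN- + H+; let x = [H+] at equilibrium.
Ka = 10^(−3.49) = 3.24 × 10^-4
Solve x² + 0.000324x − 1.56e-05 = 0 → x = 3.78 × 10^-3 M
% ionization = x/C₀ × 100% = 3.78 × 10^-3/0.048 × 100% = 7.9%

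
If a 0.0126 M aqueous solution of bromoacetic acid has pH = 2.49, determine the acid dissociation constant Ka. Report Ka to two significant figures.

[H+] = 10^(-2.49) = 3.24 × 10^-3 M
At equilibrium [HA] = 0.0126 − 3.24 × 10^-3 = 9.36 × 10^-3 M
Ka = [H+][A-]/[HA] = (3.24 × 10^-3)² / 9.36 × 10^-3 = 1.1 × 10^-3

Ka = 1.1 × 10^-3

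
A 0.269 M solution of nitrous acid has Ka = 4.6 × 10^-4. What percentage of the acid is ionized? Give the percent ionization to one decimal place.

4.1%

HNO2 ⇌ NO2- + H+; let x = [H+] at equilibrium.
x ≈ √(Ka·C₀) = √(4.6 × 10^-4 × 0.269) = 1.11 × 10^-2 M
Fraction ionized = 1.11 × 10^-2 / 0.269 = 0.0413 → 4.1%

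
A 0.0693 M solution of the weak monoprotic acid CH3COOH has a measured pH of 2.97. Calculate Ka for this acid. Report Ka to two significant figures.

Ka = 1.7 × 10^-5

[H+] = 10^(-2.97) = 1.07 × 10^-3 M
At equilibrium [HA] = 0.0693 − 1.07 × 10^-3 = 6.82 × 10^-2 M
Ka = [H+][A-]/[HA] = (1.07 × 10^-3)² / 6.82 × 10^-2 = 1.7 × 10^-5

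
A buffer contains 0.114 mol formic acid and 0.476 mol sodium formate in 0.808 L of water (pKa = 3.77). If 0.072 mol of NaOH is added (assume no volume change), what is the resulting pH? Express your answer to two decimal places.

After neutralization: n(HCOOH) = 0.042 mol, n(HCOO-) = 0.548 mol.
pH = pKa + log(n_HCOO-/n_HCOOH) = 3.77 + log(0.548/0.042) = 3.77 + (+1.116)

pH = 4.89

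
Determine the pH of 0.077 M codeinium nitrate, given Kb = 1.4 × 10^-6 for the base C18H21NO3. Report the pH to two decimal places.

pH = 4.63

C18H22NO3+ is the conjugate acid of the weak base C18H21NO3.
Ka = Kw/Kb = 1.0×10^-14 / 1.4 × 10^-6 = 7.14 × 10^-9
Ka = x²/(0.077 − x) = 7.14 × 10^-9
Neglecting x in the denominator: x = √(7.14 × 10^-9 × 0.077) = 2.34 × 10^-5 M
pH = −log(2.34 × 10^-5) = 4.63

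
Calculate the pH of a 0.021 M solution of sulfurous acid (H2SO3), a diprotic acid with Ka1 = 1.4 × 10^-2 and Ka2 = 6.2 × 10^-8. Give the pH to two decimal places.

pH = 1.94

Ka1 ≫ Ka2, so treat the first dissociation as the only significant source of H+.
Ka1 = x²/(0.021 − x) = 1.4 × 10^-2
Solving the quadratic: x = (−Ka1 + √(Ka1² + 4·Ka1·C₀))/2 = 1.15 × 10^-2 M
pH = −log(1.15 × 10^-2) = 1.94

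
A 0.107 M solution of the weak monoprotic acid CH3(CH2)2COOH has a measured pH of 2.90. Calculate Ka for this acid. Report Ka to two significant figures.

[H+] = 10^(-2.90) = 1.26 × 10^-3 M
At equilibrium [HA] = 0.107 − 1.26 × 10^-3 = 1.06 × 10^-1 M
Ka = [H+][A-]/[HA] = (1.26 × 10^-3)² / 1.06 × 10^-1 = 1.5 × 10^-5

Ka = 1.5 × 10^-5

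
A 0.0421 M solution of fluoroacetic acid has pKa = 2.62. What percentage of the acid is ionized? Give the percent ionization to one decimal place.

FCH2COOH ⇌ FCH2COO- + H+; let x = [H+] at equilibrium.
Ka = 10^(−2.62) = 2.40 × 10^-3
Ka = x²/(C₀ − x); solving the quadratic gives x = 8.92 × 10^-3 M.
% ionization = x/C₀ × 100% = 8.92 × 10^-3/0.0421 × 100% = 21.2%

21.2%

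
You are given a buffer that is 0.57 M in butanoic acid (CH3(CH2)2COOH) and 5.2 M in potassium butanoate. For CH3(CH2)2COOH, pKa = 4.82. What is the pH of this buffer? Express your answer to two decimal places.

Using pH = pKa + log([base]/[acid]) with [base]/[acid] = 5.2/0.57:
pH = 4.82 + (+0.960) = 5.78

pH = 5.78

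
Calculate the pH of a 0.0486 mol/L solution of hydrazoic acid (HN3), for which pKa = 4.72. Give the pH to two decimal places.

pH = 3.02

HN3 ⇌ N3- + H+
Ka = 10^(−4.72) = 1.91 × 10^-5
From the ICE table, Ka = [H+]²/(0.0486 − [H+]) = 1.91 × 10^-5.
Assume [H+] ≪ 0.0486: [H+] ≈ √(1.91 × 10^-5 × 0.0486) = 9.63 × 10^-4 M
Check: 2% ionized — well under 5%, approximation valid.
pH = −log(9.63 × 10^-4) = 3.02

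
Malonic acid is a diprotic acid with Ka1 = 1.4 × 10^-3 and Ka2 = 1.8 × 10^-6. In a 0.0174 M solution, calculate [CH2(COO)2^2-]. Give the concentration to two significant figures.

1.8 × 10^-6 M

First ionization gives [H+] ≈ [CH2(COOH)COO-] = 4.28 × 10^-3 M.
Second step: Ka2 = [H+][CH2(COO)2^2-]/[CH2(COOH)COO-] ≈ [CH2(COO)2^2-] (since [H+] ≈ [CH2(COOH)COO-]).
So [CH2(COO)2^2-] ≈ Ka2.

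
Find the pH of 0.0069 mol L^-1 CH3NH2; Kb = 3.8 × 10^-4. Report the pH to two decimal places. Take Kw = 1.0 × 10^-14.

CH3NH2 + H2O ⇌ CH3NH3+ + OH-
Let x = [OH-] at equilibrium. Kb = x²/(0.0069 − x).
Here C₀/Kb ≈ 18.2, so the small-x approximation fails. Use the quadratic:
x = [−0.00038 + √(0.00038² + 1.05e-05)]/2 = 1.44 × 10^-3 M
pOH = 2.84, so pH = 14.00 − pOH = 11.16

pH = 11.16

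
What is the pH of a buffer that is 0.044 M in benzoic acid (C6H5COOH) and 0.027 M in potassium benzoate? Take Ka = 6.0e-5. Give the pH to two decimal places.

pH = 4.01

pKa = −log(6.0 × 10^-5) = 4.222
Henderson–Hasselbalch: pH = pKa + log([C6H5COO-]/[C6H5COOH]) = 4.222 + log(0.027/0.044)
pH = 4.222 + (-0.212) = 4.01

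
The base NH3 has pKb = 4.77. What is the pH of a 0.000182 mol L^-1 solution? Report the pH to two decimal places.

pH = 9.68

NH3 + H2O ⇌ NH4+ + OH-
Kb = 10^(−4.77) = 1.70 × 10^-5
From the ICE table, Kb = x²/(0.000182 − x) = 1.70 × 10^-5.
x is not negligible relative to C₀; solve x² + 1.7e-05·x − 3.09e-09 = 0.
x = [−1.7e-05 + √(1.7e-05² + 1.24e-08)]/2 = 4.78 × 10^-5 M
pOH = −log(4.78 × 10^-5) = 4.32; pH = 14.00 − 4.32 = 9.68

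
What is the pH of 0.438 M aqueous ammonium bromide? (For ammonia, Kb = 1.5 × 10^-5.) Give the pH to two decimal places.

pH = 4.77

NH4+ is the conjugate acid of the weak base NH3.
Ka = Kw/Kb = 1.0×10^-14 / 1.5 × 10^-5 = 6.67 × 10^-10
Ka = x²/(0.438 − x) = 6.67 × 10^-10
Assume x ≪ 0.438: x ≈ √(6.67 × 10^-10 × 0.438) = 1.71 × 10^-5 M
pH = −log(1.71 × 10^-5) = 4.77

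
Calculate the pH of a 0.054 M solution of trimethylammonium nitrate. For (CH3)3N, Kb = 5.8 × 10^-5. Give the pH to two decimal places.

pH = 5.52

(CH3)3NH+ is the conjugate acid of the weak base (CH3)3N.
Ka = Kw/Kb = 1.0×10^-14 / 5.8 × 10^-5 = 1.72 × 10^-10
From the ICE table, Ka = [H+]²/(0.054 − [H+]) = 1.72 × 10^-10.
Assume [H+] ≪ 0.054: [H+] ≈ √(1.72 × 10^-10 × 0.054) = 3.05 × 10^-6 M
pH = −log[H+] = −log(3.05 × 10^-6) = 5.52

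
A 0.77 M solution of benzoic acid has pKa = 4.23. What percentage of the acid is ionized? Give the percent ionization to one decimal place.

C6H5COOH ⇌ C6H5COO- + H+; let x = [H+] at equilibrium.
Ka = 10^(−4.23) = 5.89 × 10^-5
x ≈ √(Ka·C₀) = √(5.89 × 10^-5 × 0.77) = 6.73 × 10^-3 M
% ionization = x/C₀ × 100% = 6.73 × 10^-3/0.77 × 100% = 0.9%

0.9%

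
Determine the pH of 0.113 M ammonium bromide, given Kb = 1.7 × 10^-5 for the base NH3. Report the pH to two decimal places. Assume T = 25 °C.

pH = 5.09

NH4+ is the conjugate acid of the weak base NH3.
Ka = Kw/Kb = 1.0×10^-14 / 1.7 × 10^-5 = 5.88 × 10^-10
Ka = x²/(0.113 − x) = 5.88 × 10^-10
Neglecting x in the denominator: x = √(5.88 × 10^-10 × 0.113) = 8.15 × 10^-6 M
Check: 0.0072% ionized — well under 5%, approximation valid.
pH = −log[H+] = −log(8.15 × 10^-6) = 5.09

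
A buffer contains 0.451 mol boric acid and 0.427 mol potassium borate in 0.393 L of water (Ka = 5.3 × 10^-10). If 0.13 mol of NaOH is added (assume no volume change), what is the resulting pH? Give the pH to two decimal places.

pH = 9.52

OH- converts B(OH)3 to B(OH)4-: B(OH)3 → 0.321 mol, B(OH)4- → 0.557 mol.
pKa = −log(5.3 × 10^-10) = 9.276
pH = pKa + log(n_B(OH)4-/n_B(OH)3) = 9.276 + log(0.557/0.321) = 9.276 + (+0.239)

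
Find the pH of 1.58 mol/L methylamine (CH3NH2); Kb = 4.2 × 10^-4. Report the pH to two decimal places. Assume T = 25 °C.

CH3NH2 + H2O ⇌ CH3NH3+ + OH-
From the ICE table, Kb = [OH-]²/(1.58 − [OH-]) = 4.2 × 10^-4.
Assume [OH-] ≪ 1.58: [OH-] ≈ √(4.2 × 10^-4 × 1.58) = 2.58 × 10^-2 M
Check: 1.6% ionized — well under 5%, approximation valid.
pOH = −log(2.58 × 10^-2) = 1.59; pH = 14.00 − 1.59 = 12.41

pH = 12.41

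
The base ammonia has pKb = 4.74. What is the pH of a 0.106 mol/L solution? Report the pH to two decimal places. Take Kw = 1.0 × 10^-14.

NH3 + H2O ⇌ NH4+ + OH-
Kb = 10^(−4.74) = 1.82 × 10^-5
Kb = x²/(0.106 − x) = 1.82 × 10^-5
Neglecting x in the denominator: x = √(1.82 × 10^-5 × 0.106) = 1.39 × 10^-3 M
(x/C₀ = 1.3% < 5%, so the approximation holds.)
pOH = 2.86, so pH = 14.00 − pOH = 11.14

pH = 11.14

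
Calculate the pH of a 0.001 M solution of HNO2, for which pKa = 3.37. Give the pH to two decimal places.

pH = 3.32

HNO2 ⇌ NO2- + H+
Ka = 10^(−3.37) = 4.27 × 10^-4
From the ICE table, Ka = x²/(0.001 − x) = 4.27 × 10^-4.
Here C₀/Ka ≈ 2.34, so the small-x approximation fails. Use the quadratic:
x = [−0.000427 + √(0.000427² + 1.71e-06)]/2 = 4.74 × 10^-4 M
pH = −log(4.74 × 10^-4) = 3.32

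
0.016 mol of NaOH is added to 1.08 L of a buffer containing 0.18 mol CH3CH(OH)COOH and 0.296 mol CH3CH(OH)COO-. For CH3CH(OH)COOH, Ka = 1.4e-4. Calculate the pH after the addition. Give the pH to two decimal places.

pH = 4.13

OH- converts CH3CH(OH)COOH to CH3CH(OH)COO-: CH3CH(OH)COOH → 0.164 mol, CH3CH(OH)COO- → 0.312 mol.
pKa = −log(1.4 × 10^-4) = 3.854
pH = pKa + log([A⁻]/[HA]) = 3.854 + log(0.312/0.164) = 3.854 +0.279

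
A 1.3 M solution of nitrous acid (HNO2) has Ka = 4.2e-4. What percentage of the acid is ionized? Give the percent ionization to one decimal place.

HNO2 ⇌ NO2- + H+; let x = [H+] at equilibrium.
x ≈ √(Ka·C₀) = √(4.2 × 10^-4 × 1.3) = 2.34 × 10^-2 M
Fraction ionized = 2.34 × 10^-2 / 1.3 = 0.0180 → 1.8%

1.8%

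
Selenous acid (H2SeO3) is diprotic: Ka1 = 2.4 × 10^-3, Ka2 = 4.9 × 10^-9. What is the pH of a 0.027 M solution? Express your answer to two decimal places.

Ka1 ≫ Ka2, so treat the first dissociation as the only significant source of H+.
Ka1 = x²/(0.027 − x) = 2.4 × 10^-3
Solving the quadratic: x = (−Ka1 + √(Ka1² + 4·Ka1·C₀))/2 = 6.94 × 10^-3 M
pH = −log(6.94 × 10^-3) = 2.16

pH = 2.16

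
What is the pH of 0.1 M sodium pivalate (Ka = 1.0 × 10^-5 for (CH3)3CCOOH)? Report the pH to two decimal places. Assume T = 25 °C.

pH = 9.00

(CH3)3CCOO- is the conjugate base of the weak acid (CH3)3CCOOH.
Kb = Kw/Ka = 1.0×10^-14 / 1.0 × 10^-5 = 1.00 × 10^-9
Kb = x²/(0.1 − x) = 1.00 × 10^-9
Neglecting x in the denominator: x = √(1.00 × 10^-9 × 0.1) = 1.00 × 10^-5 M
(x/C₀ = 0.01% < 5%, so the approximation holds.)
pOH = 5.00, so pH = 14.00 − pOH = 9.00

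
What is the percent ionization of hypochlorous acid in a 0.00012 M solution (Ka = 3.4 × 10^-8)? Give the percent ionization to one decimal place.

1.7%

HOCl ⇌ OCl- + H+; let x = [H+] at equilibrium.
x ≈ √(Ka·C₀) = √(3.4 × 10^-8 × 0.00012) = 2.02 × 10^-6 M
% ionization = x/C₀ × 100% = 2.02 × 10^-6/0.00012 × 100% = 1.7%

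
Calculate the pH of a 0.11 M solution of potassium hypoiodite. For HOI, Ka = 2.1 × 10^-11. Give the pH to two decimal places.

pH = 11.85

OI- is the conjugate base of the weak acid HOI.
Kb = Kw/Ka = 1.0×10^-14 / 2.1 × 10^-11 = 4.76 × 10^-4
Kb = [OH-]²/(0.11 − [OH-]) = 4.76 × 10^-4
Here C₀/Kb ≈ 231, so the small-[OH-] approximation fails. Use the quadratic:
[OH-] = [−0.000476 + √(0.000476² + 0.000209)]/2 = 7.00 × 10^-3 M
pOH = 2.15, so pH = 14.00 − pOH = 11.85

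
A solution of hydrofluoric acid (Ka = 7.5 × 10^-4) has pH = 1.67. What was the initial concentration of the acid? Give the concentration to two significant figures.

[H+] = 10^(-1.67) = 2.14 × 10^-2 M = x
Ka = x²/(C₀ − x) ⇒ C₀ = x + x²/Ka
C₀ = 2.14 × 10^-2 + (2.14 × 10^-2)²/(7.5 × 10^-4) = 6.32 × 10^-1 M

C₀ = 6.3 × 10^-1 M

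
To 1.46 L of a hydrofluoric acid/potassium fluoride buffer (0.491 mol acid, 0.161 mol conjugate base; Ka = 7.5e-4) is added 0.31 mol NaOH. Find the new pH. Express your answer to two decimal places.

OH- converts HF to F-: HF → 0.181 mol, F- → 0.471 mol.
pKa = −log(7.5 × 10^-4) = 3.125
pH = pKa + log([A⁻]/[HA]) = 3.125 + log(0.471/0.181) = 3.125 +0.415

pH = 3.54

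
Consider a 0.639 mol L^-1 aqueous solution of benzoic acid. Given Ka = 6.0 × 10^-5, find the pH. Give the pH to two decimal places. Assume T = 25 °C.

C6H5COOH ⇌ C6H5COO- + H+
Ka = [H+]²/(0.639 − [H+]) = 6.0 × 10^-5
Neglecting [H+] in the denominator: [H+] = √(6.0 × 10^-5 × 0.639) = 6.19 × 10^-3 M
Check: 0.97% ionized — well under 5%, approximation valid.
pH = −log(6.19 × 10^-3) = 2.21

pH = 2.21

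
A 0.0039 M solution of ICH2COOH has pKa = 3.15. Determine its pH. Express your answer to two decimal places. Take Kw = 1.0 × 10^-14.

ICH2COOH ⇌ ICH2COO- + H+
Ka = 10^(−3.15) = 7.08 × 10^-4
Ka = [H+]²/(0.0039 − [H+]) = 7.08 × 10^-4
[H+] is not negligible relative to C₀; solve [H+]² + 0.000708·[H+] − 2.76e-06 = 0.
[H+] = [−0.000708 + √(0.000708² + 1.1e-05)]/2 = 1.34 × 10^-3 M
pH = −log[H+] = −log(1.34 × 10^-3) = 2.87

pH = 2.87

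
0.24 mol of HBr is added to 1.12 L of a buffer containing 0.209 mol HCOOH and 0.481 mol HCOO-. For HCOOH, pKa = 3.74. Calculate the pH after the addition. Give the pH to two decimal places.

pH = 3.47

Added H+ converts HCOO- to HCOOH: HCOOH → 0.449 mol, HCOO- → 0.241 mol.
pH = pKa + log(n_HCOO-/n_HCOOH) = 3.74 + log(0.241/0.449) = 3.74 + (-0.270)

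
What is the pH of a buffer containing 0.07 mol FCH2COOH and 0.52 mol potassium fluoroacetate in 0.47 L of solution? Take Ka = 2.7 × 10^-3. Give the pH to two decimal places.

pKa = −log(2.7 × 10^-3) = 2.569
Henderson–Hasselbalch: pH = pKa + log([FCH2COO-]/[FCH2COOH]) = 2.569 + log(0.52/0.07)
pH = 2.569 + (+0.871) = 3.44

pH = 3.44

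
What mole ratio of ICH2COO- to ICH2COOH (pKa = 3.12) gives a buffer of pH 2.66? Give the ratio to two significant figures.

ratio = 0.35

pH = pKa + log(r) ⇒ log(r) = 2.66 − 3.12 = -0.46
r = [ICH2COO-]/[ICH2COOH] = 10^(-0.46) = 0.347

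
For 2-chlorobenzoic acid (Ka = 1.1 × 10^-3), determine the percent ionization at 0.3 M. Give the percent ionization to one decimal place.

5.9%

ClC6H4COOH ⇌ ClC6H4COO- + H+; let x = [H+] at equilibrium.
Solve x² + 0.0011x − 0.00033 = 0 → x = 1.76 × 10^-2 M
% ionization = x/C₀ × 100% = 1.76 × 10^-2/0.3 × 100% = 5.9%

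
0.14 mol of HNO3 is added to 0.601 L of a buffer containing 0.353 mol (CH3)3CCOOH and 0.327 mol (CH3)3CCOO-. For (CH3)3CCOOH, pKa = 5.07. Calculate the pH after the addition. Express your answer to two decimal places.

Added H+ converts (CH3)3CCOO- to (CH3)3CCOOH: (CH3)3CCOOH → 0.493 mol, (CH3)3CCOO- → 0.187 mol.
pH = pKa + log(n_(CH3)3CCOO-/n_(CH3)3CCOOH) = 5.07 + log(0.187/0.493) = 5.07 + (-0.421)

pH = 4.65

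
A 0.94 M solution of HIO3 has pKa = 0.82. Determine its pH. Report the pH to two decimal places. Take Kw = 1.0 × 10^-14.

pH = 0.51

HIO3 ⇌ IO3- + H+
Ka = 10^(−0.82) = 1.51 × 10^-1
Ka = [H+]²/(0.94 − [H+]) = 1.51 × 10^-1
The 5% rule fails; solving [H+]² + Ka·[H+] − Ka·C₀ = 0 exactly:
[H+] = [−0.151 + √(0.151² + 0.568)]/2 = 3.09 × 10^-1 M
pH = −log[H+] = −log(3.09 × 10^-1) = 0.51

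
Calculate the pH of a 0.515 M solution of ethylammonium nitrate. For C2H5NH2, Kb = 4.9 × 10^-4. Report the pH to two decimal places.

C2H5NH3+ is the conjugate acid of the weak base C2H5NH2.
Ka = Kw/Kb = 1.0×10^-14 / 4.9 × 10^-4 = 2.04 × 10^-11
From the ICE table, Ka = x²/(0.515 − x) = 2.04 × 10^-11.
Assume x ≪ 0.515: x ≈ √(2.04 × 10^-11 × 0.515) = 3.24 × 10^-6 M
pH = −log[H+] = −log(3.24 × 10^-6) = 5.49

pH = 5.49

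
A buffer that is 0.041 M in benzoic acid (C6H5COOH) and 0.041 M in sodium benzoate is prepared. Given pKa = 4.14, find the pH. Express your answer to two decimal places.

pH = 4.14

pH = pKa + log([A⁻]/[HA]) = 4.14 + log(0.041/0.041)
pH = 4.14 + (+0.000) = 4.14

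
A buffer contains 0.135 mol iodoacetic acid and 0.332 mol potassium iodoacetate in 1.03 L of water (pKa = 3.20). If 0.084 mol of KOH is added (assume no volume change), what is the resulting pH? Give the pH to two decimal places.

OH- converts ICH2COOH to ICH2COO-: ICH2COOH → 0.051 mol, ICH2COO- → 0.416 mol.
Henderson–Hasselbalch with mole ratio 0.416/0.051: pH = 3.20 + (+0.912)

pH = 4.11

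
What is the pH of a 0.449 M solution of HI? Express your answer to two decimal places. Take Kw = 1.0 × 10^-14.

HI is a strong acid and dissociates completely, so [H+] = 0.449 M.
pH = -log(0.449) = 0.35

pH = 0.35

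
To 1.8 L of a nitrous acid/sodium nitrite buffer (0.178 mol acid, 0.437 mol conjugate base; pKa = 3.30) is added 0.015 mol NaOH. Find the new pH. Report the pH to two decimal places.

pH = 3.74

After neutralization: n(HNO2) = 0.163 mol, n(NO2-) = 0.452 mol.
pH = pKa + log(n_NO2-/n_HNO2) = 3.30 + log(0.452/0.163) = 3.30 + (+0.443)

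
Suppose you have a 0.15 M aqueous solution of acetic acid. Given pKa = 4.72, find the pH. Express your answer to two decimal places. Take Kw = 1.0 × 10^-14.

CH3COOH ⇌ CH3COO- + H+
Ka = 10^(−4.72) = 1.91 × 10^-5
Ka = [H+]²/(0.15 − [H+]) = 1.91 × 10^-5
Neglecting [H+] in the denominator: [H+] = √(1.91 × 10^-5 × 0.15) = 1.69 × 10^-3 M
pH = −log(1.69 × 10^-3) = 2.77

pH = 2.77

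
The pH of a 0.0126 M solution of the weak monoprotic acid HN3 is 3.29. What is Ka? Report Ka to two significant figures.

Ka = 2.2 × 10^-5

[H+] = 10^(-3.29) = 5.13 × 10^-4 M
At equilibrium [HA] = 0.0126 − 5.13 × 10^-4 = 1.21 × 10^-2 M
Ka = [H+][A-]/[HA] = (5.13 × 10^-4)² / 1.21 × 10^-2 = 2.2 × 10^-5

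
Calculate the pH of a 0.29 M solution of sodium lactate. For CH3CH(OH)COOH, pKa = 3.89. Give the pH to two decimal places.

pH = 8.68

CH3CH(OH)COO- is the conjugate base of the weak acid CH3CH(OH)COOH.
Ka = 10^(−3.89) = 1.29 × 10^-4
Kb = Kw/Ka = 1.0×10^-14 / 1.29 × 10^-4 = 7.75 × 10^-11
Kb = x²/(0.29 − x) = 7.75 × 10^-11
Neglecting x in the denominator: x = √(7.75 × 10^-11 × 0.29) = 4.74 × 10^-6 M
Check: 0.0016% ionized — well under 5%, approximation valid.
pOH = −log(4.74 × 10^-6) = 5.32; pH = 14.00 − 5.32 = 8.68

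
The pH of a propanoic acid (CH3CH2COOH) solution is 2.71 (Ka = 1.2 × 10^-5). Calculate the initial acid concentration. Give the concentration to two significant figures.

[H+] = 10^(-2.71) = 1.95 × 10^-3 M = x
Ka = x²/(C₀ − x) ⇒ C₀ = x + x²/Ka
C₀ = 1.95 × 10^-3 + (1.95 × 10^-3)²/(1.2 × 10^-5) = 3.19 × 10^-1 M

C₀ = 3.2 × 10^-1 M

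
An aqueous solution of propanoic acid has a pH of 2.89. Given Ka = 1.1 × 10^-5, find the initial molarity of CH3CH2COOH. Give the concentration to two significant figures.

C₀ = 1.5 × 10^-1 M

[H+] = 10^(-2.89) = 1.29 × 10^-3 M = x
Ka = x²/(C₀ − x) ⇒ C₀ = x + x²/Ka
C₀ = 1.29 × 10^-3 + (1.29 × 10^-3)²/(1.1 × 10^-5) = 1.53 × 10^-1 M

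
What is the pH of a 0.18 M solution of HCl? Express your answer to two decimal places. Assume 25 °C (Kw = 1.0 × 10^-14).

HCl is a strong acid and dissociates completely, so [H+] = 0.18 M.
pH = -log(0.18) = 0.74

pH = 0.74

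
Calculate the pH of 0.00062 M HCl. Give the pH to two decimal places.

HCl is a strong acid and dissociates completely, so [H+] = 0.00062 M.
pH = -log(0.00062) = 3.21

pH = 3.21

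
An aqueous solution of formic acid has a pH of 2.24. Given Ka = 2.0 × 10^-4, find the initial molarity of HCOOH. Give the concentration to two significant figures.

[H+] = 10^(-2.24) = 5.75 × 10^-3 M = x
Ka = x²/(C₀ − x) ⇒ C₀ = x + x²/Ka
C₀ = 5.75 × 10^-3 + (5.75 × 10^-3)²/(2.0 × 10^-4) = 1.71 × 10^-1 M

C₀ = 1.7 × 10^-1 M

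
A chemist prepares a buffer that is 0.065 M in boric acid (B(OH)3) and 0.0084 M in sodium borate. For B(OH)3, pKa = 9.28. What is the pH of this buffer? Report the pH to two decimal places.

pH = pKa + log([A⁻]/[HA]) = 9.28 + log(0.0084/0.065)
pH = 9.28 + (-0.889) = 8.39

pH = 8.39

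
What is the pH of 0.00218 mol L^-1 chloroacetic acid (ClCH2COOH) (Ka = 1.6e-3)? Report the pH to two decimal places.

ClCH2COOH ⇌ ClCH2COO- + H+
From the ICE table, Ka = x²/(0.00218 − x) = 1.6 × 10^-3.
The 5% rule fails; solving x² + Ka·x − Ka·C₀ = 0 exactly:
x = (−Ka + √(Ka² + 4·Ka·C₀))/2 = 1.23 × 10^-3 M
pH = −log(1.23 × 10^-3) = 2.91

pH = 2.91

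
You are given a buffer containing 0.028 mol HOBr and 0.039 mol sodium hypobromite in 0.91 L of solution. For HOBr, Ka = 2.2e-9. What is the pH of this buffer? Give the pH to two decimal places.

pH = 8.80

pKa = −log(2.2 × 10^-9) = 8.658
Using pH = pKa + log([base]/[acid]) with [base]/[acid] = 0.039/0.028:
pH = 8.658 + (+0.144) = 8.80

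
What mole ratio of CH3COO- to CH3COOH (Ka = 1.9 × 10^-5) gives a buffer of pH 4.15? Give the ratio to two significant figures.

ratio = 0.27

pKa = -log(1.9 × 10^-5) = 4.721
pH = pKa + log(r) ⇒ log(r) = 4.15 − 4.721 = -0.571
r = [CH3COO-]/[CH3COOH] = 10^(-0.571) = 0.269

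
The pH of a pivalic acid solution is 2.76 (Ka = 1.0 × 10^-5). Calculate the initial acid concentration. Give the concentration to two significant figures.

C₀ = 3.0 × 10^-1 M

[H+] = 10^(-2.76) = 1.74 × 10^-3 M = x
Ka = x²/(C₀ − x) ⇒ C₀ = x + x²/Ka
C₀ = 1.74 × 10^-3 + (1.74 × 10^-3)²/(1.0 × 10^-5) = 3.04 × 10^-1 M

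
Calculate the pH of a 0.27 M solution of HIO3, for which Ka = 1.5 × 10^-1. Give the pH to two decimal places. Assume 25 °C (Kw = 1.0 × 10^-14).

pH = 0.85

HIO3 ⇌ IO3- + H+
Let x = [H+] at equilibrium. Ka = x²/(0.27 − x).
The 5% rule fails; solving x² + Ka·x − Ka·C₀ = 0 exactly:
x = [−0.15 + √(0.15² + 0.162)]/2 = 1.40 × 10^-1 M
pH = −log[H+] = −log(1.40 × 10^-1) = 0.85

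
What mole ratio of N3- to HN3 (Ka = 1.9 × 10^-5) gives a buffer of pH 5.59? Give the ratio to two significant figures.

ratio = 7.4

pKa = -log(1.9 × 10^-5) = 4.721
pH = pKa + log(r) ⇒ log(r) = 5.59 − 4.721 = +0.869
r = [N3-]/[HN3] = 10^(+0.869) = 7.4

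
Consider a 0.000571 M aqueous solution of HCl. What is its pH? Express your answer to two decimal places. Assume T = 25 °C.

HCl is a strong acid and dissociates completely, so [H+] = 0.000571 M.
pH = -log(0.000571) = 3.24

pH = 3.24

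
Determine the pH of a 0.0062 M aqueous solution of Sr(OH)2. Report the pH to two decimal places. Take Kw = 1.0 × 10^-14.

Sr(OH)2 is a strong base (each formula unit releases 2 OH-); [OH-] = 0.0124 M.
pOH = -log(0.0124) = 1.91
pH = 14.00 - 1.91 = 12.09

pH = 12.09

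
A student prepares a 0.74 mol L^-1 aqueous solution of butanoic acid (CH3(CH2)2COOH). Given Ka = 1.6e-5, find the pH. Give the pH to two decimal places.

pH = 2.46

CH3(CH2)2COOH ⇌ CH3(CH2)2COO- + H+
From the ICE table, Ka = x²/(0.74 − x) = 1.6 × 10^-5.
Neglecting x in the denominator: x = √(1.6 × 10^-5 × 0.74) = 3.44 × 10^-3 M
(x/C₀ = 0.46% < 5%, so the approximation holds.)
pH = −log[H+] = −log(3.44 × 10^-3) = 2.46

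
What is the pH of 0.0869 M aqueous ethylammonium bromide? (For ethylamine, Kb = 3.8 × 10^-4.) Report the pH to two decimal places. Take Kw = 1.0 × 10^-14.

pH = 5.82

C2H5NH3+ is the conjugate acid of the weak base C2H5NH2.
Ka = Kw/Kb = 1.0×10^-14 / 3.8 × 10^-4 = 2.63 × 10^-11
Let x = [H+] at equilibrium. Ka = x²/(0.0869 − x).
Neglecting x in the denominator: x = √(2.63 × 10^-11 × 0.0869) = 1.51 × 10^-6 M
Check: 0.0017% ionized — well under 5%, approximation valid.
pH = −log(1.51 × 10^-6) = 5.82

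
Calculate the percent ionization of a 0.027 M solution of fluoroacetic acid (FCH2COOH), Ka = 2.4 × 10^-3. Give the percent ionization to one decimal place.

FCH2COOH ⇌ FCH2COO- + H+; let x = [H+] at equilibrium.
Solve x² + 0.0024x − 6.48e-05 = 0 → x = 6.94 × 10^-3 M
% ionization = x/C₀ × 100% = 6.94 × 10^-3/0.027 × 100% = 25.7%

25.7%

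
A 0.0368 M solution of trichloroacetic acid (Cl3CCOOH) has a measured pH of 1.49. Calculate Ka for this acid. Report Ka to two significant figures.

Ka = 2.4 × 10^-1

[H+] = 10^(-1.49) = 3.24 × 10^-2 M
At equilibrium [HA] = 0.0368 − 3.24 × 10^-2 = 4.40 × 10^-3 M
Ka = [H+][A-]/[HA] = (3.24 × 10^-2)² / 4.40 × 10^-3 = 2.4 × 10^-1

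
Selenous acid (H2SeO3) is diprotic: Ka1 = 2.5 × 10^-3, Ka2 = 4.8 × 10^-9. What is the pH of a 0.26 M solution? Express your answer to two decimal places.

pH = 1.61

Ka1 ≫ Ka2, so treat the first dissociation as the only significant source of H+.
Ka1 = x²/(0.26 − x) = 2.5 × 10^-3
Solving the quadratic: x = (−Ka1 + √(Ka1² + 4·Ka1·C₀))/2 = 2.43 × 10^-2 M
pH = −log(2.43 × 10^-2) = 1.61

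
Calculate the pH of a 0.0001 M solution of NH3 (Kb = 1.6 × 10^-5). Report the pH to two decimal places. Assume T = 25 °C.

NH3 + H2O ⇌ NH4+ + OH-
Kb = [OH-]²/(0.0001 − [OH-]) = 1.6 × 10^-5
[OH-] is not negligible relative to C₀; solve [OH-]² + 1.6e-05·[OH-] − 1.6e-09 = 0.
[OH-] = (−Kb + √(Kb² + 4·Kb·C₀))/2 = 3.28 × 10^-5 M
pOH = −log(3.28 × 10^-5) = 4.48; pH = 14.00 − 4.48 = 9.52

pH = 9.52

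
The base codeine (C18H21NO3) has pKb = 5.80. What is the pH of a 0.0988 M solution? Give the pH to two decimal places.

C18H21NO3 + H2O ⇌ C18H22NO3+ + OH-
Kb = 10^(−5.80) = 1.58 × 10^-6
Kb = x²/(0.0988 − x) = 1.58 × 10^-6
Since Kb ≪ C₀, x ≈ √(Kb·C₀) = 3.95 × 10^-4 M.
Check: 0.4% ionized — well under 5%, approximation valid.
pOH = −log(3.95 × 10^-4) = 3.40; pH = 14.00 − 3.40 = 10.60

pH = 10.60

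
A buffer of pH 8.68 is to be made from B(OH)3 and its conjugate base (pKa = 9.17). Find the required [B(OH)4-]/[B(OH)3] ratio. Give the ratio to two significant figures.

ratio = 0.32

pH = pKa + log(r) ⇒ log(r) = 8.68 − 9.17 = -0.49
r = [B(OH)4-]/[B(OH)3] = 10^(-0.49) = 0.324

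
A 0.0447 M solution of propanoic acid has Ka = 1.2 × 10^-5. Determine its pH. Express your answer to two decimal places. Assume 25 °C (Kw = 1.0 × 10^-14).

pH = 3.14

CH3CH2COOH ⇌ CH3CH2COO- + H+
From the ICE table, Ka = x²/(0.0447 − x) = 1.2 × 10^-5.
Since Ka ≪ C₀, x ≈ √(Ka·C₀) = 7.32 × 10^-4 M.
(x/C₀ = 1.6% < 5%, so the approximation holds.)
pH = −log[H+] = −log(7.32 × 10^-4) = 3.14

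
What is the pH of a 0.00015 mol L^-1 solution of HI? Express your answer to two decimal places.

HI is a strong acid and dissociates completely, so [H+] = 0.00015 M.
pH = -log(0.00015) = 3.82

pH = 3.82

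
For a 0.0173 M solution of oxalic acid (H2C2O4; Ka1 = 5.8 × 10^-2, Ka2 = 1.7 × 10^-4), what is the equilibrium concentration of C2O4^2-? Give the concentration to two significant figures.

First ionization gives [H+] ≈ [HC2O4-] = 1.39 × 10^-2 M.
Second step: Ka2 = [H+][C2O4^2-]/[HC2O4-] ≈ [C2O4^2-] (since [H+] ≈ [HC2O4-]).
So [C2O4^2-] ≈ Ka2.

1.7 × 10^-4 M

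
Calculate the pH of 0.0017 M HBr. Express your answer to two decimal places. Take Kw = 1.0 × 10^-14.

pH = 2.77

HBr is a strong acid and dissociates completely, so [H+] = 0.0017 M.
pH = -log(0.0017) = 2.77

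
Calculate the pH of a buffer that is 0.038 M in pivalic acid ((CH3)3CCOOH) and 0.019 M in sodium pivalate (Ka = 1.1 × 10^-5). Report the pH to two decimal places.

pH = 4.66

pKa = −log(1.1 × 10^-5) = 4.959
Using pH = pKa + log([base]/[acid]) with [base]/[acid] = 0.019/0.038:
pH = 4.959 + (-0.301) = 4.66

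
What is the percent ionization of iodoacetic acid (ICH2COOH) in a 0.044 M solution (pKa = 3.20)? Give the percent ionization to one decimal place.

ICH2COOH ⇌ ICH2COO- + H+; let x = [H+] at equilibrium.
Ka = 10^(−3.20) = 6.31 × 10^-4
Solve x² + 0.000631x − 2.78e-05 = 0 → x = 4.96 × 10^-3 M
% ionization = x/C₀ × 100% = 4.96 × 10^-3/0.044 × 100% = 11.3%

11.3%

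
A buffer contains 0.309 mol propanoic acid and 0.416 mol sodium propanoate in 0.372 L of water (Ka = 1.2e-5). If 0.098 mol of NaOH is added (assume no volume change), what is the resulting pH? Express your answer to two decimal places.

pH = 5.31

OH- converts CH3CH2COOH to CH3CH2COO-: CH3CH2COOH → 0.211 mol, CH3CH2COO- → 0.514 mol.
pKa = −log(1.2 × 10^-5) = 4.921
pH = pKa + log(n_CH3CH2COO-/n_CH3CH2COOH) = 4.921 + log(0.514/0.211) = 4.921 + (+0.387)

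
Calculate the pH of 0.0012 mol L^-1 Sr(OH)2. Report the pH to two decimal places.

Sr(OH)2 is a strong base (each formula unit releases 2 OH-); [OH-] = 0.0024 M.
pOH = -log(0.0024) = 2.62
pH = 14.00 - 2.62 = 11.38

pH = 11.38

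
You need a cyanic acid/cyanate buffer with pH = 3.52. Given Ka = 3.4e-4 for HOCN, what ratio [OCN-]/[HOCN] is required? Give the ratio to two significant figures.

pKa = -log(3.4 × 10^-4) = 3.469
pH = pKa + log(r) ⇒ log(r) = 3.52 − 3.469 = +0.051
r = [OCN-]/[HOCN] = 10^(+0.051) = 1.12

ratio = 1.1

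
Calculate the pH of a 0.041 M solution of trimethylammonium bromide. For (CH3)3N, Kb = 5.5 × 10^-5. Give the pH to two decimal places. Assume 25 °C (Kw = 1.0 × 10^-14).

(CH3)3NH+ is the conjugate acid of the weak base (CH3)3N.
Ka = Kw/Kb = 1.0×10^-14 / 5.5 × 10^-5 = 1.82 × 10^-10
Let x = [H+] at equilibrium. Ka = x²/(0.041 − x).
Neglecting x in the denominator: x = √(1.82 × 10^-10 × 0.041) = 2.73 × 10^-6 M
(x/C₀ = 0.0067% < 5%, so the approximation holds.)
pH = −log(2.73 × 10^-6) = 5.56

pH = 5.56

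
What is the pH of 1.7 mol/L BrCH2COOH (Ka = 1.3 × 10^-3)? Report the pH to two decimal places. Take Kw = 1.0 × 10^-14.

BrCH2COOH ⇌ BrCH2COO- + H+
Let x = [H+] at equilibrium. Ka = x²/(1.7 − x).
Neglecting x in the denominator: x = √(1.3 × 10^-3 × 1.7) = 4.70 × 10^-2 M
(x/C₀ = 2.8% < 5%, so the approximation holds.)
pH = −log(4.70 × 10^-2) = 1.33

pH = 1.33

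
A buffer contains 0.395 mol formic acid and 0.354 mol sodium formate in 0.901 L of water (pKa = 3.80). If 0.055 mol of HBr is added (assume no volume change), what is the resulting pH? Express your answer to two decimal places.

pH = 3.62

Added H+ converts HCOO- to HCOOH: HCOOH → 0.45 mol, HCOO- → 0.299 mol.
pH = pKa + log([A⁻]/[HA]) = 3.80 + log(0.299/0.45) = 3.80 -0.178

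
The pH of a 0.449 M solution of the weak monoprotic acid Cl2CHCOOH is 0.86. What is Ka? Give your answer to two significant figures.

[H+] = 10^(-0.86) = 1.38 × 10^-1 M
At equilibrium [HA] = 0.449 − 1.38 × 10^-1 = 3.11 × 10^-1 M
Ka = [H+][A-]/[HA] = (1.38 × 10^-1)² / 3.11 × 10^-1 = 6.1 × 10^-2

Ka = 6.1 × 10^-2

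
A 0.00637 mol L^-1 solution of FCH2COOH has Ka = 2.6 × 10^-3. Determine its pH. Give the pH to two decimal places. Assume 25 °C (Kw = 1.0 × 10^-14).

pH = 2.53

FCH2COOH ⇌ FCH2COO- + H+
Let x = [H+] at equilibrium. Ka = x²/(0.00637 − x).
The 5% rule fails; solving x² + Ka·x − Ka·C₀ = 0 exactly:
x = [−0.0026 + √(0.0026² + 6.62e-05)]/2 = 2.97 × 10^-3 M
pH = −log(2.97 × 10^-3) = 2.53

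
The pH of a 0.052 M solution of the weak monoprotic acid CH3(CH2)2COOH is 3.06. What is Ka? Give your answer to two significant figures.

Ka = 1.5 × 10^-5

[H+] = 10^(-3.06) = 8.71 × 10^-4 M
At equilibrium [HA] = 0.052 − 8.71 × 10^-4 = 5.11 × 10^-2 M
Ka = [H+][A-]/[HA] = (8.71 × 10^-4)² / 5.11 × 10^-2 = 1.5 × 10^-5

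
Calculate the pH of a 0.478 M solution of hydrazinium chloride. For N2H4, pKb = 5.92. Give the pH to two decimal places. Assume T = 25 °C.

N2H5+ is the conjugate acid of the weak base N2H4.
Kb = 10^(−5.92) = 1.20 × 10^-6
Ka = Kw/Kb = 1.0×10^-14 / 1.20 × 10^-6 = 8.33 × 10^-9
Ka = x²/(0.478 − x) = 8.33 × 10^-9
Since Ka ≪ C₀, x ≈ √(Ka·C₀) = 6.31 × 10^-5 M.
Check: 0.013% ionized — well under 5%, approximation valid.
pH = −log(6.31 × 10^-5) = 4.20

pH = 4.20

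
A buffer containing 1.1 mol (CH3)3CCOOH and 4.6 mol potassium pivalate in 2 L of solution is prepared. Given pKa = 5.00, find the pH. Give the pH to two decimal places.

pH = 5.62

Using pH = pKa + log([base]/[acid]) with [base]/[acid] = 4.6/1.1:
pH = 5.00 + (+0.621) = 5.62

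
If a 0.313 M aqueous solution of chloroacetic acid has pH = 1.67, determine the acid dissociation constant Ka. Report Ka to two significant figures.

[H+] = 10^(-1.67) = 2.14 × 10^-2 M
At equilibrium [HA] = 0.313 − 2.14 × 10^-2 = 2.92 × 10^-1 M
Ka = [H+][A-]/[HA] = (2.14 × 10^-2)² / 2.92 × 10^-1 = 1.6 × 10^-3

Ka = 1.6 × 10^-3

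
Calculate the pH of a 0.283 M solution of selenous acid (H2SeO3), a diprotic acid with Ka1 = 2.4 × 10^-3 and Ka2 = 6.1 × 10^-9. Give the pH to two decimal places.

Since Ka1 ≫ Ka2, the first ionization dominates [H+].
Ka1 = x²/(0.283 − x) = 2.4 × 10^-3
Solving the quadratic: x = (−Ka1 + √(Ka1² + 4·Ka1·C₀))/2 = 2.49 × 10^-2 M
pH = −log(2.49 × 10^-2) = 1.60

pH = 1.60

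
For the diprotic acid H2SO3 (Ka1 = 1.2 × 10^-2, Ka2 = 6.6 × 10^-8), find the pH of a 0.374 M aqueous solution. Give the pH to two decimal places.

Since Ka1 ≫ Ka2, the first ionization dominates [H+].
Ka1 = x²/(0.374 − x) = 1.2 × 10^-2
Solving the quadratic: x = (−Ka1 + √(Ka1² + 4·Ka1·C₀))/2 = 6.13 × 10^-2 M
pH = −log(6.13 × 10^-2) = 1.21

pH = 1.21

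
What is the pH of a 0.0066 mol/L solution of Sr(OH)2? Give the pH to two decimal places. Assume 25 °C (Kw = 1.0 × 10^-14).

Sr(OH)2 is a strong base (each formula unit releases 2 OH-); [OH-] = 0.0132 M.
pOH = -log(0.0132) = 1.88
pH = 14.00 - 1.88 = 12.12

pH = 12.12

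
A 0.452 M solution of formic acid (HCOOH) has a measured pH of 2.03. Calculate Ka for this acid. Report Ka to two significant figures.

[H+] = 10^(-2.03) = 9.33 × 10^-3 M
At equilibrium [HA] = 0.452 − 9.33 × 10^-3 = 4.43 × 10^-1 M
Ka = [H+][A-]/[HA] = (9.33 × 10^-3)² / 4.43 × 10^-1 = 2.0 × 10^-4

Ka = 2.0 × 10^-4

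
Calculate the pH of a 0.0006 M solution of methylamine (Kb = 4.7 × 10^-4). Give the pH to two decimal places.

CH3NH2 + H2O ⇌ CH3NH3+ + OH-
Kb = x²/(0.0006 − x) = 4.7 × 10^-4
Here C₀/Kb ≈ 1.28, so the small-x approximation fails. Use the quadratic:
x = (−Kb + √(Kb² + 4·Kb·C₀))/2 = 3.46 × 10^-4 M
pOH = −log(3.46 × 10^-4) = 3.46; pH = 14.00 − 3.46 = 10.54

pH = 10.54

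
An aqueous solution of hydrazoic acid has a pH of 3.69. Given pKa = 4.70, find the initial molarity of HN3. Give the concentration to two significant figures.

C₀ = 2.3 × 10^-3 M

[H+] = 10^(-3.69) = 2.04 × 10^-4 M = x
Ka = 10^(−4.70) = 2.00 × 10^-5
Ka = x²/(C₀ − x) ⇒ C₀ = x + x²/Ka
C₀ = 2.04 × 10^-4 + (2.04 × 10^-4)²/(2.00 × 10^-5) = 2.28 × 10^-3 M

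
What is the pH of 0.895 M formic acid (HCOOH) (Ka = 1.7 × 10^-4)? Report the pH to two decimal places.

pH = 1.91

HCOOH ⇌ HCOO- + H+
Ka = [H+]²/(0.895 − [H+]) = 1.7 × 10^-4
Assume [H+] ≪ 0.895: [H+] ≈ √(1.7 × 10^-4 × 0.895) = 1.23 × 10^-2 M
Check: 1.4% ionized — well under 5%, approximation valid.
pH = −log[H+] = −log(1.23 × 10^-2) = 1.91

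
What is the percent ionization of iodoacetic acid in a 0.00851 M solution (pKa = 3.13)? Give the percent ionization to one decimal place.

25.5%

ICH2COOH ⇌ ICH2COO- + H+; let x = [H+] at equilibrium.
Ka = 10^(−3.13) = 7.41 × 10^-4
Solve x² + 0.000741x − 6.31e-06 = 0 → x = 2.17 × 10^-3 M
% ionization = x/C₀ × 100% = 2.17 × 10^-3/0.00851 × 100% = 25.5%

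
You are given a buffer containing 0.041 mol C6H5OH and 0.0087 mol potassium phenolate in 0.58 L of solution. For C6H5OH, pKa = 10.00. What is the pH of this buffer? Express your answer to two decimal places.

Henderson–Hasselbalch: pH = pKa + log([C6H5O-]/[C6H5OH]) = 10.00 + log(0.0087/0.041)
pH = 10.00 + (-0.673) = 9.33

pH = 9.33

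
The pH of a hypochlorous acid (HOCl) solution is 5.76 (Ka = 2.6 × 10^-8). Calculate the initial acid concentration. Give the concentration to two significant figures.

[H+] = 10^(-5.76) = 1.74 × 10^-6 M = x
Ka = x²/(C₀ − x) ⇒ C₀ = x + x²/Ka
C₀ = 1.74 × 10^-6 + (1.74 × 10^-6)²/(2.6 × 10^-8) = 1.18 × 10^-4 M

C₀ = 1.2 × 10^-4 M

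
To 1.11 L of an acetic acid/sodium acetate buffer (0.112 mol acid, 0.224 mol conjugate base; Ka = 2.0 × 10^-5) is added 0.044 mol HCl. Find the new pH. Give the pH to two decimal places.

Added H+ converts CH3COO- to CH3COOH: CH3COOH → 0.156 mol, CH3COO- → 0.18 mol.
pKa = −log(2.0 × 10^-5) = 4.699
pH = pKa + log([A⁻]/[HA]) = 4.699 + log(0.18/0.156) = 4.699 +0.062

pH = 4.76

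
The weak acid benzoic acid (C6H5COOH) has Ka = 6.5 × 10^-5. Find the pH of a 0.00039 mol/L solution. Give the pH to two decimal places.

C6H5COOH ⇌ C6H5COO- + H+
From the ICE table, Ka = [H+]²/(0.00039 − [H+]) = 6.5 × 10^-5.
Here C₀/Ka ≈ 6, so the small-[H+] approximation fails. Use the quadratic:
[H+] = [−6.5e-05 + √(6.5e-05² + 1.01e-07)]/2 = 1.30 × 10^-4 M
pH = −log(1.30 × 10^-4) = 3.89

pH = 3.89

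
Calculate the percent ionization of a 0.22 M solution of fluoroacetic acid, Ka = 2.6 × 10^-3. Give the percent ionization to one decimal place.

FCH2COOH ⇌ FCH2COO- + H+; let x = [H+] at equilibrium.
Ka = x²/(C₀ − x); solving the quadratic gives x = 2.27 × 10^-2 M.
Fraction ionized = 2.27 × 10^-2 / 0.22 = 0.1032 → 10.3%

10.3%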